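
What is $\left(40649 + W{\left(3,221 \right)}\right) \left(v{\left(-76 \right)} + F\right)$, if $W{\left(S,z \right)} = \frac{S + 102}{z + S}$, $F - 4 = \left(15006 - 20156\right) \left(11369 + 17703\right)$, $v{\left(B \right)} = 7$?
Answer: $- \frac{194754257077787}{32} \approx -6.0861 \cdot 10^{12}$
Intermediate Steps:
$F = -149720796$ ($F = 4 + \left(15006 - 20156\right) \left(11369 + 17703\right) = 4 - 149720800 = -149720796$)
$W{\left(S,z \right)} = \frac{102 + S}{S + z}$
$\left(40649 + W{\left(3,221 \right)}\right) \left(v{\left(-76 \right)} + F\right) = \left(40649 + \frac{102 + 3}{3 + 221}\right) \left(7 - 149720796\right) = \left(40649 + \frac{1}{224} \cdot 105\right) \left(-149720789\right) = \left(40649 + \frac{15}{32}\right) \left(-149720789\right) = \frac{1300783}{32} \left(-149720789\right) = - \frac{194754257077787}{32}$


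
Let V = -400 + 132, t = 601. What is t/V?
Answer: -601/268 ≈ -2.2425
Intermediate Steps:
V = -268
t/V = 601/(-268) = 601*(-1/268) = -601/268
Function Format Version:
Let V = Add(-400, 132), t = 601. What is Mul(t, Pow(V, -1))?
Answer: Rational(-601, 268) ≈ -2.2425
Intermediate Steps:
V = -268
Mul(t, Pow(V, -1)) = Mul(601, Pow(-268, -1)) = Mul(601, Rational(-1, 268)) = Rational(-601, 268)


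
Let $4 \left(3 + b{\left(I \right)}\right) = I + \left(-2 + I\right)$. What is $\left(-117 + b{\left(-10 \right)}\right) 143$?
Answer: $- \frac{35893}{2} \approx -17947.0$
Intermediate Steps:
$b{\left(I \right)} = - \frac{7}{2} + \frac{I}{2}$ ($b{\left(I \right)} = -3 + \frac{I + \left(-2 + I\right)}{4} = -3 + \frac{-2 + 2 I}{4} = -3 + \left(- \frac{1}{2} + \frac{I}{2}\right) = - \frac{7}{2} + \frac{I}{2}$)
$\left(-117 + b{\left(-10 \right)}\right) 143 = \left(-117 + \left(- \frac{7}{2} + \frac{1}{2} \left(-10\right)\right)\right) 143 = \left(-117 - \frac{17}{2}\right) 143 = \left(- \frac{251}{2}\right) 143 = - \frac{35893}{2}$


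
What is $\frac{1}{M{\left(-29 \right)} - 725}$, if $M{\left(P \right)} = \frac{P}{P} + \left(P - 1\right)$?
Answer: $- \frac{1}{754} \approx -0.0013263$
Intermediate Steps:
$M{\left(P \right)} = P$ ($M{\left(P \right)} = 1 + \left(P - 1\right) = 1 + \left(-1 + P\right) = P$)
$\frac{1}{M{\left(-29 \right)} - 725} = \frac{1}{-29 - 725} = \frac{1}{-754} = - \frac{1}{754}$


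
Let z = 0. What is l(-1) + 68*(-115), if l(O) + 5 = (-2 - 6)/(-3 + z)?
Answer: -23467/3 ≈ -7822.3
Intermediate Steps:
l(O) = -7/3 (l(O) = -5 + (-2 - 6)/(-3 + 0) = -5 - 8/(-3) = -5 - 8*(-1/3) = -5 + 8/3 = -7/3)
l(-1) + 68*(-115) = -7/3 + 68*(-115) = -7/3 - 7820 = -23467/3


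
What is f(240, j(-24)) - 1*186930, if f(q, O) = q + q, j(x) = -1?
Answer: -186450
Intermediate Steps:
f(q, O) = 2*q
f(240, j(-24)) - 1*186930 = 2*240 - 1*186930 = 480 - 186930 = -186450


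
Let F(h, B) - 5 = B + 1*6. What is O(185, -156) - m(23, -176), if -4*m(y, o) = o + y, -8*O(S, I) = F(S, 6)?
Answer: -323/8 ≈ -40.375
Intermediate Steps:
F(h, B) = 11 + B (F(h, B) = 5 + (B + 1*6) = 5 + (B + 6) = 5 + (6 + B) = 11 + B)
O(S, I) = -17/8 (O(S, I) = -(11 + 6)/8 = -⅛*17 = -17/8)
m(y, o) = -o/4 - y/4 (m(y, o) = -(o + y)/4 = -o/4 - y/4)
O(185, -156) - m(23, -176) = -17/8 - (-¼*(-176) - ¼*23) = -17/8 - (44 - 23/4) = -17/8 - 1*153/4 = -17/8 - 153/4 = -323/8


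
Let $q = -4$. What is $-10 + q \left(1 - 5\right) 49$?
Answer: $774$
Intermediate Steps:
$-10 + q \left(1 - 5\right) 49 = -10 + - 4 \left(1 - 5\right) 49 = -10 + \left(-4\right) \left(-4\right) 49 = -10 + 16 \cdot 49 = -10 + 784 = 774$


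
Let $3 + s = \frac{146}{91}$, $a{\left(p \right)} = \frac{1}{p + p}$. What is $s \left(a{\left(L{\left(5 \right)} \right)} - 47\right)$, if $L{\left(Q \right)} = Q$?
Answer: $\frac{8509}{130} \approx 65.454$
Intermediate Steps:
$a{\left(p \right)} = \frac{1}{2 p}$
$s = - \frac{127}{91}$ ($s = -3 + \frac{146}{91} = - \frac{127}{91} \approx -1.3956$)
$s \left(a{\left(L{\left(5 \right)} \right)} - 47\right) = - \frac{127 \left(\frac{1}{2 \cdot 5} - 47\right)}{91} = - \frac{127 \left(\frac{1}{2} \cdot \frac{1}{5} - 47\right)}{91} = - \frac{127 \left(\frac{1}{10} - 47\right)}{91} = \left(- \frac{127}{91}\right) \left(- \frac{469}{10}\right) = \frac{8509}{130}$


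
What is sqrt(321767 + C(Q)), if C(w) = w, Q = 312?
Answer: sqrt(322079) ≈ 567.52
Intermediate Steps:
sqrt(321767 + C(Q)) = sqrt(321767 + 312) = sqrt(322079)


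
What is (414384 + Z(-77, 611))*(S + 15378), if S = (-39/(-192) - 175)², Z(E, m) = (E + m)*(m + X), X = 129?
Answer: 19038173447601/512 ≈ 3.7184e+10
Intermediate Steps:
Z(E, m) = (129 + m)*(E + m) (Z(E, m) = (E + m)*(m + 129) = (E + m)*(129 + m) = (129 + m)*(E + m))
S = 125148969/4096 (S = (-39*(-1/192) - 175)² = (13/64 - 175)² = (-11187/64)² = 125148969/4096 ≈ 30554.)
(414384 + Z(-77, 611))*(S + 15378) = (414384 + (611² + 129*(-77) + 129*611 - 77*611))*(125148969/4096 + 15378) = (414384 + (373321 - 9933 + 78819 - 47047))*(188137257/4096) = (414384 + 395160)*(188137257/4096) = 809544*(188137257/4096) = 19038173447601/512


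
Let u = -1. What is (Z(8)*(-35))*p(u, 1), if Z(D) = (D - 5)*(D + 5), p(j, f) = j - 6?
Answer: 9555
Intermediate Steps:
p(j, f) = -6 + j
Z(D) = (-5 + D)*(5 + D)
(Z(8)*(-35))*p(u, 1) = ((-25 + 8²)*(-35))*(-6 - 1) = ((-25 + 64)*(-35))*(-7) = (39*(-35))*(-7) = -1365*(-7) = 9555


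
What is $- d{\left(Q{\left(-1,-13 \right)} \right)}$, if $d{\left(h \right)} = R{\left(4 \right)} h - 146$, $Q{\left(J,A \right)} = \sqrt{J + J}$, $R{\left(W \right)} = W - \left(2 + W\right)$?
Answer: $146 + 2 i \sqrt{2} \approx 146.0 + 2.8284 i$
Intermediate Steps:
$R{\left(W \right)} = -2$
$Q{\left(J,A \right)} = \sqrt{2} \sqrt{J}$ ($Q{\left(J,A \right)} = \sqrt{2 J} = \sqrt{2} \sqrt{J}$)
$d{\left(h \right)} = -146 - 2 h$ ($d{\left(h \right)} = - 2 h - 146 = -146 - 2 h$)
$- d{\left(Q{\left(-1,-13 \right)} \right)} = - (-146 - 2 \sqrt{2} \sqrt{-1}) = - (-146 - 2 \sqrt{2} i) = - (-146 - 2 i \sqrt{2}) = 146 + 2 i \sqrt{2}$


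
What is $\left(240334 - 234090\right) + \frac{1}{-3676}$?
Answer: $\frac{22952943}{3676} \approx 6244.0$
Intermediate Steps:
$\left(240334 - 234090\right) + \frac{1}{-3676} = 6244 - \frac{1}{3676} = \frac{22952943}{3676}$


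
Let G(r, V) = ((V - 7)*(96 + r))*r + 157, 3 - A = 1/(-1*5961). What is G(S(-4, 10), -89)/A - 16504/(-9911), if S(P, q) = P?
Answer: 123337069763/10426372 ≈ 11829.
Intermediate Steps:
A = 17884/5961 (A = 3 - 1/((-1*5961)) = 3 - 1/(-5961) = 3 - 1*(-1/5961) = 3 + 1/5961 = 17884/5961 ≈ 3.0002)
G(r, V) = 157 + r*(-7 + V)*(96 + r) (G(r, V) = ((-7 + V)*(96 + r))*r + 157 = r*(-7 + V)*(96 + r) + 157 = 157 + r*(-7 + V)*(96 + r))
G(S(-4, 10), -89)/A - 16504/(-9911) = (157 - 672*(-4) - 7*(-4)² - 89*(-4)² + 96*(-89)*(-4))/(17884/5961) - 16504/(-9911) = (157 + 2688 - 7*16 - 89*16 + 34176)*(5961/17884) - 16504*(-1/9911) = (157 + 2688 - 112 - 1424 + 34176)*(5961/17884) + 16504/9911 = 35485*(5961/17884) + 16504/9911 = 211526085/17884 + 16504/9911 = 123337069763/10426372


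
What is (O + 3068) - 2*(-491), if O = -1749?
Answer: 2301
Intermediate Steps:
(O + 3068) - 2*(-491) = (-1749 + 3068) - 2*(-491) = 1319 + 982 = 2301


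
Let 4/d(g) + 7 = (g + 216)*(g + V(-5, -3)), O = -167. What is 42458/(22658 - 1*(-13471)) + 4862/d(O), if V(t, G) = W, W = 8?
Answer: -342447564043/36129 ≈ -9.4785e+6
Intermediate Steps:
V(t, G) = 8
d(g) = 4/(-7 + (8 + g)*(216 + g)) (d(g) = 4/(-7 + (g + 216)*(g + 8)) = 4/(-7 + (216 + g)*(8 + g)) = 4/(-7 + (8 + g)*(216 + g)))
42458/(22658 - 1*(-13471)) + 4862/d(O) = 42458/(22658 - 1*(-13471)) + 4862/((4/(1721 + (-167)² + 224*(-167)))) = 42458/(22658 + 13471) + 4862/((4/(1721 + 27889 - 37408))) = 42458/36129 + 4862/((4/(-7798))) = 42458*(1/36129) + 4862/((4*(-1/7798))) = 42458/36129 + 4862/(-2/3899) = 42458/36129 + 4862*(-3899/2) = 42458/36129 - 9478469 = -342447564043/36129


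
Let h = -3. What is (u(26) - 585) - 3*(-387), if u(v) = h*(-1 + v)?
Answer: 501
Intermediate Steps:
u(v) = 3 - 3*v (u(v) = -3*(-1 + v) = 3 - 3*v)
(u(26) - 585) - 3*(-387) = ((3 - 3*26) - 585) - 3*(-387) = ((3 - 78) - 585) - 1*(-1161) = (-75 - 585) + 1161 = -660 + 1161 = 501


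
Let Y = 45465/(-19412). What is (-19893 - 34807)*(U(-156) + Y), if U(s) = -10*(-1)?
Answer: -2032857125/4853 ≈ -4.1889e+5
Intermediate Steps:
U(s) = 10
Y = -45465/19412 (Y = 45465*(-1/19412) = -45465/19412 ≈ -2.3421)
(-19893 - 34807)*(U(-156) + Y) = (-19893 - 34807)*(10 - 45465/19412) = -54700*148655/19412 = -2032857125/4853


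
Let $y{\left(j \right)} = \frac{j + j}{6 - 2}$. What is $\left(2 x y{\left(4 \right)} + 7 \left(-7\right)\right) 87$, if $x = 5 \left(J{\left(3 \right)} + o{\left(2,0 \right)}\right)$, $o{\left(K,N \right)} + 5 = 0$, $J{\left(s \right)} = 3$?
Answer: $-7743$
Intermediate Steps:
$o{\left(K,N \right)} = -5$ ($o{\left(K,N \right)} = -5 + 0 = -5$)
$y{\left(j \right)} = \frac{j}{2}$ ($y{\left(j \right)} = \frac{2 j}{4} = 2 j \frac{1}{4} = \frac{j}{2}$)
$x = -10$ ($x = 5 \left(3 - 5\right) = 5 \left(-2\right) = -10$)
$\left(2 x y{\left(4 \right)} + 7 \left(-7\right)\right) 87 = \left(2 \left(-10\right) \frac{1}{2} \cdot 4 + 7 \left(-7\right)\right) 87 = \left(\left(-20\right) 2 - 49\right) 87 = \left(-40 - 49\right) 87 = \left(-89\right) 87 = -7743$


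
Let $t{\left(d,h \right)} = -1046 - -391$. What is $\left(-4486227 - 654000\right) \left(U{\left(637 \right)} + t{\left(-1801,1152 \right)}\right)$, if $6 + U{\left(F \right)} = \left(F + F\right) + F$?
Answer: $-6425283750$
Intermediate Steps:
$U{\left(F \right)} = -6 + 3 F$ ($U{\left(F \right)} = -6 + \left(\left(F + F\right) + F\right) = -6 + \left(2 F + F\right) = -6 + 3 F$)
$t{\left(d,h \right)} = -655$ ($t{\left(d,h \right)} = -1046 + 391 = -655$)
$\left(-4486227 - 654000\right) \left(U{\left(637 \right)} + t{\left(-1801,1152 \right)}\right) = \left(-4486227 - 654000\right) \left(\left(-6 + 3 \cdot 637\right) - 655\right) = - 5140227 \left(\left(-6 + 1911\right) - 655\right) = - 5140227 \left(1905 - 655\right) = \left(-5140227\right) 1250 = -6425283750$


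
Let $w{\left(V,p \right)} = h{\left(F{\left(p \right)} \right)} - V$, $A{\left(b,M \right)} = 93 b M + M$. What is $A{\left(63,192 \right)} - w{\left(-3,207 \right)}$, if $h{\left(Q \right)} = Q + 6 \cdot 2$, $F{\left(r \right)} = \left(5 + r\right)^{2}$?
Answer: $1080161$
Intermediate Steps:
$h{\left(Q \right)} = 12 + Q$ ($h{\left(Q \right)} = Q + 12 = 12 + Q$)
$A{\left(b,M \right)} = M + 93 M b$ ($A{\left(b,M \right)} = 93 M b + M = M + 93 M b$)
$w{\left(V,p \right)} = 12 + \left(5 + p\right)^{2} - V$ ($w{\left(V,p \right)} = \left(12 + \left(5 + p\right)^{2}\right) - V = 12 + \left(5 + p\right)^{2} - V$)
$A{\left(63,192 \right)} - w{\left(-3,207 \right)} = 192 \left(1 + 93 \cdot 63\right) - \left(12 + \left(5 + 207\right)^{2} - -3\right) = 192 \left(1 + 5859\right) - \left(12 + 212^{2} + 3\right) = 192 \cdot 5860 - \left(12 + 44944 + 3\right) = 1125120 - 44959 = 1080161$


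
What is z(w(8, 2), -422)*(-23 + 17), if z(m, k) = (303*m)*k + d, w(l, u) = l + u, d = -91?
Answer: 7672506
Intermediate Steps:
z(m, k) = -91 + 303*k*m (z(m, k) = (303*m)*k - 91 = 303*k*m - 91 = -91 + 303*k*m)
z(w(8, 2), -422)*(-23 + 17) = (-91 + 303*(-422)*(8 + 2))*(-23 + 17) = (-91 + 303*(-422)*10)*(-6) = (-91 - 1278660)*(-6) = -1278751*(-6) = 7672506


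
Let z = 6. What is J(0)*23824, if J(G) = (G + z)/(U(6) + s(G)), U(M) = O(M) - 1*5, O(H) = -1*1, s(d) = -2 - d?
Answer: -17868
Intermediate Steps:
O(H) = -1
U(M) = -6 (U(M) = -1 - 1*5 = -1 - 5 = -6)
J(G) = (6 + G)/(-8 - G) (J(G) = (G + 6)/(-6 + (-2 - G)) = (6 + G)/(-8 - G))
J(0)*23824 = ((-6 - 1*0)/(8 + 0))*23824 = ((-6 + 0)/8)*23824 = ((⅛)*(-6))*23824 = -¾*23824 = -17868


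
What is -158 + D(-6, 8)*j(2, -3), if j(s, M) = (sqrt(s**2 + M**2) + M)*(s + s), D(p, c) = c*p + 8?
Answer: 322 - 160*sqrt(13) ≈ -254.89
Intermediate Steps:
D(p, c) = 8 + c*p
j(s, M) = 2*s*(M + sqrt(M**2 + s**2)) (j(s, M) = (sqrt(M**2 + s**2) + M)*(2*s) = (M + sqrt(M**2 + s**2))*(2*s) = 2*s*(M + sqrt(M**2 + s**2)))
-158 + D(-6, 8)*j(2, -3) = -158 + (8 + 8*(-6))*(2*2*(-3 + sqrt((-3)**2 + 2**2))) = -158 + (8 - 48)*(2*2*(-3 + sqrt(9 + 4))) = -158 - 80*2*(-3 + sqrt(13)) = -158 - 40*(-12 + 4*sqrt(13)) = -158 + (480 - 160*sqrt(13)) = 322 - 160*sqrt(13)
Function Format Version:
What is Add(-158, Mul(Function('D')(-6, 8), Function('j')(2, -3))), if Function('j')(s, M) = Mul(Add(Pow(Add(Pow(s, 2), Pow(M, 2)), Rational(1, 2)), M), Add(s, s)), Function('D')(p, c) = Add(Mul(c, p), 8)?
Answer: Add(322, Mul(-160, Pow(13, Rational(1, 2)))) ≈ -254.89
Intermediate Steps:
Function('D')(p, c) = Add(8, Mul(c, p))
Function('j')(s, M) = Mul(2, s, Add(M, Pow(Add(Pow(M, 2), Pow(s, 2)), Rational(1, 2)))) (Function('j')(s, M) = Mul(Add(Pow(Add(Pow(M, 2), Pow(s, 2)), Rational(1, 2)), M), Mul(2, s)) = Mul(Add(M, Pow(Add(Pow(M, 2), Pow(s, 2)), Rational(1, 2))), Mul(2, s)) = Mul(2, s, Add(M, Pow(Add(Pow(M, 2), Pow(s, 2)), Rational(1, 2)))))
Add(-158, Mul(Function('D')(-6, 8), Function('j')(2, -3))) = Add(-158, Mul(Add(8, Mul(8, -6)), Mul(2, 2, Add(-3, Pow(Add(Pow(-3, 2), Pow(2, 2)), Rational(1, 2)))))) = Add(-158, Mul(Add(8, -48), Mul(2, 2, Add(-3, Pow(Add(9, 4), Rational(1, 2)))))) = Add(-158, Mul(-40, Mul(2, 2, Add(-3, Pow(13, Rational(1, 2)))))) = Add(-158, Mul(-40, Add(-12, Mul(4, Pow(13, Rational(1, 2)))))) = Add(-158, Add(480, Mul(-160, Pow(13, Rational(1, 2))))) = Add(322, Mul(-160, Pow(13, Rational(1, 2))))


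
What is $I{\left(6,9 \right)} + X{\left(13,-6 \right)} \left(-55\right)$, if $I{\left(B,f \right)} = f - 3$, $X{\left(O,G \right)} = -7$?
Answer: $391$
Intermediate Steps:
$I{\left(B,f \right)} = -3 + f$
$I{\left(6,9 \right)} + X{\left(13,-6 \right)} \left(-55\right) = \left(-3 + 9\right) - -385 = 6 + 385 = 391$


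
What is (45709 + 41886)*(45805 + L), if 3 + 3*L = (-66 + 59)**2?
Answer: 12040896295/3 ≈ 4.0136e+9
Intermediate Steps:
L = 46/3 (L = -1 + (-66 + 59)**2/3 = -1 + (1/3)*(-7)**2 = -1 + (1/3)*49 = -1 + 49/3 = 46/3 ≈ 15.333)
(45709 + 41886)*(45805 + L) = (45709 + 41886)*(45805 + 46/3) = 87595*(137461/3) = 12040896295/3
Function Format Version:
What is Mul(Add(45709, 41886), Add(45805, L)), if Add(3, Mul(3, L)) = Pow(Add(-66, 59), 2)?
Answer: Rational(12040896295, 3) ≈ 4.0136e+9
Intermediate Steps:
L = Rational(46, 3) (L = Add(-1, Mul(Rational(1, 3), Pow(Add(-66, 59), 2))) = Add(-1, Mul(Rational(1, 3), Pow(-7, 2))) = Add(-1, Mul(Rational(1, 3), 49)) = Add(-1, Rational(49, 3)) = Rational(46, 3) ≈ 15.333)
Mul(Add(45709, 41886), Add(45805, L)) = Mul(Add(45709, 41886), Add(45805, Rational(46, 3))) = Mul(87595, Rational(137461, 3)) = Rational(12040896295, 3)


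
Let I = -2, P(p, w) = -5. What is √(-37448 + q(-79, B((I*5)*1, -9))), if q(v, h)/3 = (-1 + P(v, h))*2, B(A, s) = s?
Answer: 2*I*√9371 ≈ 193.61*I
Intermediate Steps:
q(v, h) = -36 (q(v, h) = 3*((-1 - 5)*2) = 3*(-6*2) = 3*(-12) = -36)
√(-37448 + q(-79, B((I*5)*1, -9))) = √(-37448 - 36) = √(-37484) = 2*I*√9371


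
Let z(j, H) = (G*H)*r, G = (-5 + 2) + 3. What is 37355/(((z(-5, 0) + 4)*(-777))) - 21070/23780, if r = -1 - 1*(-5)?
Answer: -47689373/3695412 ≈ -12.905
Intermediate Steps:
G = 0 (G = -3 + 3 = 0)
r = 4 (r = -1 + 5 = 4)
z(j, H) = 0 (z(j, H) = (0*H)*4 = 0*4 = 0)
37355/(((z(-5, 0) + 4)*(-777))) - 21070/23780 = 37355/(((0 + 4)*(-777))) - 21070/23780 = 37355/((4*(-777))) - 21070*1/23780 = 37355/(-3108) - 2107/2378 = 37355*(-1/3108) - 2107/2378 = -37355/3108 - 2107/2378 = -47689373/3695412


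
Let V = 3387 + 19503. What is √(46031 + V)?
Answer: 41*√41 ≈ 262.53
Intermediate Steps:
V = 22890
√(46031 + V) = √(46031 + 22890) = √68921 = 41*√41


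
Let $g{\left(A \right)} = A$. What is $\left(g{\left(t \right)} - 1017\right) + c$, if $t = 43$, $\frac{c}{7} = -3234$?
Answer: $-23612$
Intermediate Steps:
$c = -22638$ ($c = 7 \left(-3234\right) = -22638$)
$\left(g{\left(t \right)} - 1017\right) + c = \left(43 - 1017\right) - 22638 = -974 - 22638 = -23612$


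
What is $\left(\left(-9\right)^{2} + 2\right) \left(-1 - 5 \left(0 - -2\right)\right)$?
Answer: $-913$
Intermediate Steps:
$\left(\left(-9\right)^{2} + 2\right) \left(-1 - 5 \left(0 - -2\right)\right) = \left(81 + 2\right) \left(-1 - 5 \left(0 + 2\right)\right) = 83 \left(-1 - 10\right) = 83 \left(-11\right) = -913$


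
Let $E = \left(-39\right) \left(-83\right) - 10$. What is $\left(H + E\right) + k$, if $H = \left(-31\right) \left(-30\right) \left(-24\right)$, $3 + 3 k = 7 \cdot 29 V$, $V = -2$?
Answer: $- \frac{57688}{3} \approx -19229.0$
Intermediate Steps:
$k = - \frac{409}{3}$ ($k = -1 + \frac{7 \cdot 29 \left(-2\right)}{3} = -1 + \frac{203 \left(-2\right)}{3} = -1 + \frac{1}{3} \left(-406\right) = -1 - \frac{406}{3} = - \frac{409}{3} \approx -136.33$)
$E = 3227$ ($E = 3237 - 10 = 3227$)
$H = -22320$ ($H = 930 \left(-24\right) = -22320$)
$\left(H + E\right) + k = \left(-22320 + 3227\right) - \frac{409}{3} = -19093 - \frac{409}{3} = - \frac{57688}{3}$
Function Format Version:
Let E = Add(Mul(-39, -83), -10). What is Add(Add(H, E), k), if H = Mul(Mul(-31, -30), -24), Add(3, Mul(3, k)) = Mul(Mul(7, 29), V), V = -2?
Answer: Rational(-57688, 3) ≈ -19229.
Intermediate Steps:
k = Rational(-409, 3) (k = Add(-1, Mul(Rational(1, 3), Mul(Mul(7, 29), -2))) = Add(-1, Mul(Rational(1, 3), Mul(203, -2))) = Add(-1, Mul(Rational(1, 3), -406)) = Add(-1, Rational(-406, 3)) = Rational(-409, 3) ≈ -136.33)
E = 3227 (E = Add(3237, -10) = 3227)
H = -22320 (H = Mul(930, -24) = -22320)
Add(Add(H, E), k) = Add(Add(-22320, 3227), Rational(-409, 3)) = Add(-19093, Rational(-409, 3)) = Rational(-57688, 3)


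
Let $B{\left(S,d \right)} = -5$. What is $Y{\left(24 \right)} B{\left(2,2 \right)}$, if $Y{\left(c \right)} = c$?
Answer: $-120$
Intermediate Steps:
$Y{\left(24 \right)} B{\left(2,2 \right)} = 24 \left(-5\right) = -120$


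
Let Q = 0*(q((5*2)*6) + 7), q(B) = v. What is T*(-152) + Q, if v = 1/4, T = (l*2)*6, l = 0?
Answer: 0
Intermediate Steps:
T = 0 (T = (0*2)*6 = 0*6 = 0)
v = 1/4 ≈ 0.25000
q(B) = 1/4
Q = 0 (Q = 0*(1/4 + 7) = 0*(29/4) = 0)
T*(-152) + Q = 0*(-152) + 0 = 0 + 0 = 0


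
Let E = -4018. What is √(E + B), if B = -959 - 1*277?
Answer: I*√5254 ≈ 72.484*I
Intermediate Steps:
B = -1236 (B = -959 - 277 = -1236)
√(E + B) = √(-4018 - 1236) = √(-5254) = I*√5254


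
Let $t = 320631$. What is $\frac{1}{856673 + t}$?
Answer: $\frac{1}{1177304} \approx 8.494 \cdot 10^{-7}$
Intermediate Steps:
$\frac{1}{856673 + t} = \frac{1}{856673 + 320631} = \frac{1}{1177304}$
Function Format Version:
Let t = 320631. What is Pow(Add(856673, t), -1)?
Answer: Rational(1, 1177304) ≈ 8.4940e-7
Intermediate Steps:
Pow(Add(856673, t), -1) = Pow(Add(856673, 320631), -1) = Pow(1177304, -1) = Rational(1, 1177304)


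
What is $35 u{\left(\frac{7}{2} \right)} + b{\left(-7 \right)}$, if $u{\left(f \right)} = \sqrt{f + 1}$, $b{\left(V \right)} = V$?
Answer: $-7 + \frac{105 \sqrt{2}}{2} \approx 67.246$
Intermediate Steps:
$u{\left(f \right)} = \sqrt{1 + f}$
$35 u{\left(\frac{7}{2} \right)} + b{\left(-7 \right)} = 35 \sqrt{1 + \frac{7}{2}} - 7 = 35 \sqrt{\frac{9}{2}} - 7 = 35 \frac{3 \sqrt{2}}{2} - 7 = \frac{105 \sqrt{2}}{2} - 7 = -7 + \frac{105 \sqrt{2}}{2}$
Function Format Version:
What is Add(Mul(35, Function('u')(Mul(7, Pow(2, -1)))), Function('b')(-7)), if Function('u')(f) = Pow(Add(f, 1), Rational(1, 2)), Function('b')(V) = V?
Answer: Add(-7, Mul(Rational(105, 2), Pow(2, Rational(1, 2)))) ≈ 67.246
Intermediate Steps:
Function('u')(f) = Pow(Add(1, f), Rational(1, 2))
Add(Mul(35, Function('u')(Mul(7, Pow(2, -1)))), Function('b')(-7)) = Add(Mul(35, Pow(Add(1, Mul(7, Pow(2, -1))), Rational(1, 2))), -7) = Add(Mul(35, Pow(Add(1, Mul(7, Rational(1, 2))), Rational(1, 2))), -7) = Add(Mul(35, Pow(Add(1, Rational(7, 2)), Rational(1, 2))), -7) = Add(Mul(35, Pow(Rational(9, 2), Rational(1, 2))), -7) = Add(Mul(35, Mul(Rational(3, 2), Pow(2, Rational(1, 2)))), -7) = Add(Mul(Rational(105, 2), Pow(2, Rational(1, 2))), -7) = Add(-7, Mul(Rational(105, 2), Pow(2, Rational(1, 2))))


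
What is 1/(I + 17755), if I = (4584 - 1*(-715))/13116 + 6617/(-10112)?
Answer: 33157248/588698636969 ≈ 5.6323e-5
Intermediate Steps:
I = -8301271/33157248 (I = (4584 + 715)*(1/13116) + 6617*(-1/10112) = 5299*(1/13116) - 6617/10112 = 5299/13116 - 6617/10112 = -8301271/33157248 ≈ -0.25036)
1/(I + 17755) = 1/(-8301271/33157248 + 17755) = 1/(588698636969/33157248) = 33157248/588698636969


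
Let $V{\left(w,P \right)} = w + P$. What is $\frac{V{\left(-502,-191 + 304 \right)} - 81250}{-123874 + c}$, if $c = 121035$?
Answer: $\frac{81639}{2839} \approx 28.756$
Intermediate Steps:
$V{\left(w,P \right)} = P + w$
$\frac{V{\left(-502,-191 + 304 \right)} - 81250}{-123874 + c} = \frac{\left(\left(-191 + 304\right) - 502\right) - 81250}{-123874 + 121035} = \frac{\left(113 - 502\right) - 81250}{-2839} = \left(-389 - 81250\right) \left(- \frac{1}{2839}\right) = \left(-81639\right) \left(- \frac{1}{2839}\right) = \frac{81639}{2839}$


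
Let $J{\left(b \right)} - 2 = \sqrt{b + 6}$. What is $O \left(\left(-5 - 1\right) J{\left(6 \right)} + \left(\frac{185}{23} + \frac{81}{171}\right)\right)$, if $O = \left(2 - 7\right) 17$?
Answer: $\frac{129370}{437} + 1020 \sqrt{3} \approx 2062.7$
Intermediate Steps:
$J{\left(b \right)} = 2 + \sqrt{6 + b}$ ($J{\left(b \right)} = 2 + \sqrt{b + 6} = 2 + \sqrt{6 + b}$)
$O = -85$ ($O = \left(2 - 7\right) 17 = \left(-5\right) 17 = -85$)
$O \left(\left(-5 - 1\right) J{\left(6 \right)} + \left(\frac{185}{23} + \frac{81}{171}\right)\right) = - 85 \left(\left(-5 - 1\right) \left(2 + \sqrt{6 + 6}\right) + \left(\frac{185}{23} + \frac{81}{171}\right)\right) = - 85 \left(- 6 \left(2 + \sqrt{12}\right) + \left(185 \cdot \frac{1}{23} + 81 \cdot \frac{1}{171}\right)\right) = - 85 \left(- 6 \left(2 + 2 \sqrt{3}\right) + \left(\frac{185}{23} + \frac{9}{19}\right)\right) = - 85 \left(\left(-12 - 12 \sqrt{3}\right) + \frac{3722}{437}\right) = - 85 \left(- \frac{1522}{437} - 12 \sqrt{3}\right) = \frac{129370}{437} + 1020 \sqrt{3}$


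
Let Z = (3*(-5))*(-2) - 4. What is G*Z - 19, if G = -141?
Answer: -3685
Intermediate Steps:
Z = 26 (Z = -15*(-2) - 4 = 30 - 4 = 26)
G*Z - 19 = -141*26 - 19 = -3666 - 19 = -3685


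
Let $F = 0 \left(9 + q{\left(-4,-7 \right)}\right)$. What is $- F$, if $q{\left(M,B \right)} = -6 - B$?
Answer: $0$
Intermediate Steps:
$F = 0$ ($F = 0 \left(9 - -1\right) = 0 \left(9 + \left(-6 + 7\right)\right) = 0 \left(9 + 1\right) = 0 \cdot 10 = 0$)
$- F = \left(-1\right) 0 = 0$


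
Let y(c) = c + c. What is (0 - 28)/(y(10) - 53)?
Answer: 28/33 ≈ 0.84848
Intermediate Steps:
y(c) = 2*c
(0 - 28)/(y(10) - 53) = (0 - 28)/(2*10 - 53) = -28/(20 - 53) = -28/(-33) = -28*(-1/33) = 28/33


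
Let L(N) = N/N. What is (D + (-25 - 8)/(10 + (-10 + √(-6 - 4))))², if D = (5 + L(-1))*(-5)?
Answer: 7911/10 - 198*I*√10 ≈ 791.1 - 626.13*I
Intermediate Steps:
L(N) = 1
D = -30 (D = (5 + 1)*(-5) = 6*(-5) = -30)
(D + (-25 - 8)/(10 + (-10 + √(-6 - 4))))² = (-30 + (-25 - 8)/(10 + (-10 + √(-6 - 4))))² = (-30 - 33/(10 + (-10 + √(-10))))² = (-30 - 33/(10 + (-10 + I*√10)))² = (-30 - 33*(-I*√10/10))² = (-30 - (-33)*I*√10/10)² = (-30 + 33*I*√10/10)²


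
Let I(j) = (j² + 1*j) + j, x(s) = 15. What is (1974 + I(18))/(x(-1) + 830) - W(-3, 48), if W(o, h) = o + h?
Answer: -35691/845 ≈ -42.238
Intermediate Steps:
I(j) = j² + 2*j (I(j) = (j² + j) + j = (j + j²) + j = j² + 2*j)
W(o, h) = h + o
(1974 + I(18))/(x(-1) + 830) - W(-3, 48) = (1974 + 18*(2 + 18))/(15 + 830) - (48 - 3) = (1974 + 18*20)/845 - 1*45 = (1974 + 360)*(1/845) - 45 = 2334*(1/845) - 45 = 2334/845 - 45 = -35691/845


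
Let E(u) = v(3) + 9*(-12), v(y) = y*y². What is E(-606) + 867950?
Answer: 867869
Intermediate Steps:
v(y) = y³
E(u) = -81 (E(u) = 3³ + 9*(-12) = 27 - 108 = -81)
E(-606) + 867950 = -81 + 867950 = 867869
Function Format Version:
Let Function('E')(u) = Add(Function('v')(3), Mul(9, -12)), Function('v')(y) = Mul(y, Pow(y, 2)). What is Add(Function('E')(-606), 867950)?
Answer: 867869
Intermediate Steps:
Function('v')(y) = Pow(y, 3)
Function('E')(u) = -81 (Function('E')(u) = Add(Pow(3, 3), Mul(9, -12)) = Add(27, -108) = -81)
Add(Function('E')(-606), 867950) = Add(-81, 867950) = 867869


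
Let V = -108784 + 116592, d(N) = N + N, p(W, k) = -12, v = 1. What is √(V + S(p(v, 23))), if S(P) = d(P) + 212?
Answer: 2*√1999 ≈ 89.420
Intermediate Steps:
d(N) = 2*N
S(P) = 212 + 2*P (S(P) = 2*P + 212 = 212 + 2*P)
V = 7808
√(V + S(p(v, 23))) = √(7808 + (212 + 2*(-12))) = √(7808 + (212 - 24)) = √(7808 + 188) = √7996 = 2*√1999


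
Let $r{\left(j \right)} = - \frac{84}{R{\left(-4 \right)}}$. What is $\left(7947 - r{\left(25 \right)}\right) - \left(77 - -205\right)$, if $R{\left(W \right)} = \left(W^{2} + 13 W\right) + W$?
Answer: $\frac{76629}{10} \approx 7662.9$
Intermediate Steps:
$R{\left(W \right)} = W^{2} + 14 W$
$r{\left(j \right)} = \frac{21}{10}$ ($r{\left(j \right)} = - \frac{84}{\left(-4\right) \left(14 - 4\right)} = - \frac{84}{\left(-4\right) 10} = - \frac{84}{-40} = \left(-84\right) \left(- \frac{1}{40}\right) = \frac{21}{10}$)
$\left(7947 - r{\left(25 \right)}\right) - \left(77 - -205\right) = \left(7947 - \frac{21}{10}\right) - \left(77 - -205\right) = \left(7947 - \frac{21}{10}\right) - \left(77 + 205\right) = \frac{79449}{10} - 282 = \frac{76629}{10}$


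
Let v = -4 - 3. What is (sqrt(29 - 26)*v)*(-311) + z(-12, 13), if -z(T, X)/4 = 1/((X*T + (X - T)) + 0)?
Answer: 4/131 + 2177*sqrt(3) ≈ 3770.7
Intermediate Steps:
z(T, X) = -4/(X - T + T*X) (z(T, X) = -4/((X*T + (X - T)) + 0) = -4/((T*X + (X - T)) + 0) = -4/((X - T + T*X) + 0) = -4/(X - T + T*X))
v = -7
(sqrt(29 - 26)*v)*(-311) + z(-12, 13) = (sqrt(29 - 26)*(-7))*(-311) - 4/(13 - 1*(-12) - 12*13) = (sqrt(3)*(-7))*(-311) - 4/(13 + 12 - 156) = -7*sqrt(3)*(-311) - 4/(-131) = 2177*sqrt(3) - 4*(-1/131) = 2177*sqrt(3) + 4/131 = 4/131 + 2177*sqrt(3)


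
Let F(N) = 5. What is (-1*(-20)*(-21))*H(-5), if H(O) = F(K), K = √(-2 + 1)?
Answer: -2100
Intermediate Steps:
K = I (K = √(-1) = I ≈ 1.0*I)
H(O) = 5
(-1*(-20)*(-21))*H(-5) = (-1*(-20)*(-21))*5 = (20*(-21))*5 = -420*5 = -2100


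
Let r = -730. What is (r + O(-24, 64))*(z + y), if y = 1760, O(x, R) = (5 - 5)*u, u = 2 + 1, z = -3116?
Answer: 989880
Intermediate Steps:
u = 3
O(x, R) = 0 (O(x, R) = (5 - 5)*3 = 0*3 = 0)
(r + O(-24, 64))*(z + y) = (-730 + 0)*(-3116 + 1760) = -730*(-1356) = 989880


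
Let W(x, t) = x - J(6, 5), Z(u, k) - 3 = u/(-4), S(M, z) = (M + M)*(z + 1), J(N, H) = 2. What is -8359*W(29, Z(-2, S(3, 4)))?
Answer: -225693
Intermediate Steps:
S(M, z) = 2*M*(1 + z) (S(M, z) = (2*M)*(1 + z) = 2*M*(1 + z))
Z(u, k) = 3 - u/4 (Z(u, k) = 3 + u/(-4) = 3 + u*(-¼) = 3 - u/4)
W(x, t) = -2 + x (W(x, t) = x - 1*2 = x - 2 = -2 + x)
-8359*W(29, Z(-2, S(3, 4))) = -8359*(-2 + 29) = -8359*27 = -225693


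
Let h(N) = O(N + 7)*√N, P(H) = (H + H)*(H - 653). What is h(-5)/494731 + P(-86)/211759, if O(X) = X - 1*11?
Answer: 127108/211759 - 9*I*√5/494731 ≈ 0.60025 - 4.0678e-5*I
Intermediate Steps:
P(H) = 2*H*(-653 + H) (P(H) = (2*H)*(-653 + H) = 2*H*(-653 + H))
O(X) = -11 + X (O(X) = X - 11 = -11 + X)
h(N) = √N*(-4 + N) (h(N) = (-11 + (N + 7))*√N = (-11 + (7 + N))*√N = (-4 + N)*√N = √N*(-4 + N))
h(-5)/494731 + P(-86)/211759 = (√(-5)*(-4 - 5))/494731 + (2*(-86)*(-653 - 86))/211759 = ((I*√5)*(-9))*(1/494731) + (2*(-86)*(-739))*(1/211759) = -9*I*√5*(1/494731) + 127108*(1/211759) = -9*I*√5/494731 + 127108/211759 = 127108/211759 - 9*I*√5/494731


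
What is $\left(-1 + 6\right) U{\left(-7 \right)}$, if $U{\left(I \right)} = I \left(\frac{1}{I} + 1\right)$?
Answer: $-30$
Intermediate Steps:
$U{\left(I \right)} = I \left(1 + \frac{1}{I}\right)$
$\left(-1 + 6\right) U{\left(-7 \right)} = \left(-1 + 6\right) \left(1 - 7\right) = 5 \left(-6\right) = -30$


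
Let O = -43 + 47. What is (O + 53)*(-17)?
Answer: -969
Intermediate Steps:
O = 4
(O + 53)*(-17) = (4 + 53)*(-17) = 57*(-17) = -969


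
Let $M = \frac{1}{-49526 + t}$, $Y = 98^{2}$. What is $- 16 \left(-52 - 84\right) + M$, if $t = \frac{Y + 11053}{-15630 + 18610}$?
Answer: $\frac{321105403868}{147566823} \approx 2176.0$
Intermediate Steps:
$Y = 9604$
$t = \frac{20657}{2980}$ ($t = \frac{9604 + 11053}{-15630 + 18610} = \frac{20657}{2980} \approx 6.9319$)
$M = - \frac{2980}{147566823}$ ($M = \frac{1}{-49526 + \frac{20657}{2980}} = \frac{1}{- \frac{147566823}{2980}} = - \frac{2980}{147566823} \approx -2.0194 \cdot 10^{-5}$)
$- 16 \left(-52 - 84\right) + M = - 16 \left(-52 - 84\right) - \frac{2980}{147566823} = \left(-16\right) \left(-136\right) - \frac{2980}{147566823} = 2176 - \frac{2980}{147566823} = \frac{321105403868}{147566823}$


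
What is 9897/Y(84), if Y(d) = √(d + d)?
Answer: 3299*√42/28 ≈ 763.57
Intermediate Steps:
Y(d) = √2*√d (Y(d) = √(2*d) = √2*√d)
9897/Y(84) = 9897/((√2*√84)) = 9897/((√2*(2*√21))) = 9897/((2*√42)) = 9897*(√42/84) = 3299*√42/28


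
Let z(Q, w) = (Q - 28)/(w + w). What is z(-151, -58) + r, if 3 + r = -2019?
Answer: -234373/116 ≈ -2020.5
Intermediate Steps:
r = -2022 (r = -3 - 2019 = -2022)
z(Q, w) = (-28 + Q)/(2*w) (z(Q, w) = (-28 + Q)/((2*w)) = (-28 + Q)*(1/(2*w)) = (-28 + Q)/(2*w))
z(-151, -58) + r = (1/2)*(-28 - 151)/(-58) - 2022 = (1/2)*(-1/58)*(-179) - 2022 = 179/116 - 2022 = -234373/116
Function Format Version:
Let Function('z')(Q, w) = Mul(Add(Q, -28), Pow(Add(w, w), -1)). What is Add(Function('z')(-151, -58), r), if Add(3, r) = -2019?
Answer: Rational(-234373, 116) ≈ -2020.5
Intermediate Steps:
r = -2022 (r = Add(-3, -2019) = -2022)
Function('z')(Q, w) = Mul(Rational(1, 2), Pow(w, -1), Add(-28, Q)) (Function('z')(Q, w) = Mul(Add(-28, Q), Pow(Mul(2, w), -1)) = Mul(Add(-28, Q), Mul(Rational(1, 2), Pow(w, -1))) = Mul(Rational(1, 2), Pow(w, -1), Add(-28, Q)))
Add(Function('z')(-151, -58), r) = Add(Mul(Rational(1, 2), Pow(-58, -1), Add(-28, -151)), -2022) = Add(Mul(Rational(1, 2), Rational(-1, 58), -179), -2022) = Add(Rational(179, 116), -2022) = Rational(-234373, 116)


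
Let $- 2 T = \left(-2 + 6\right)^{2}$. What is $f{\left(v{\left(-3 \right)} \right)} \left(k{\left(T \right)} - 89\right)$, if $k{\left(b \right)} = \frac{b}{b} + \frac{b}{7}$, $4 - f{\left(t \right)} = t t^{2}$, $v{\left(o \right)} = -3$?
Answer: $- \frac{19344}{7} \approx -2763.4$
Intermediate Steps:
$T = -8$ ($T = - \frac{\left(-2 + 6\right)^{2}}{2} = - \frac{4^{2}}{2} = \left(- \frac{1}{2}\right) 16 = -8$)
$f{\left(t \right)} = 4 - t^{3}$ ($f{\left(t \right)} = 4 - t t^{2} = 4 - t^{3}$)
$k{\left(b \right)} = 1 + \frac{b}{7}$ ($k{\left(b \right)} = 1 + b \frac{1}{7} = 1 + \frac{b}{7}$)
$f{\left(v{\left(-3 \right)} \right)} \left(k{\left(T \right)} - 89\right) = \left(4 - \left(-3\right)^{3}\right) \left(\left(1 + \frac{1}{7} \left(-8\right)\right) - 89\right) = \left(4 - -27\right) \left(\left(1 - \frac{8}{7}\right) - 89\right) = \left(4 + 27\right) \left(- \frac{1}{7} - 89\right) = 31 \left(- \frac{624}{7}\right) = - \frac{19344}{7}$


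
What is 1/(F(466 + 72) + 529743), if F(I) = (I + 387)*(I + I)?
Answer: 1/1525043 ≈ 6.5572e-7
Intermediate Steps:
F(I) = 2*I*(387 + I) (F(I) = (387 + I)*(2*I) = 2*I*(387 + I))
1/(F(466 + 72) + 529743) = 1/(2*(466 + 72)*(387 + (466 + 72)) + 529743) = 1/(2*538*(387 + 538) + 529743) = 1/(2*538*925 + 529743) = 1/(995300 + 529743) = 1/1525043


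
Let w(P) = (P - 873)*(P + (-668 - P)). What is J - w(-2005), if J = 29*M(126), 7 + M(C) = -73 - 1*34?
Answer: -1925810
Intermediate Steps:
M(C) = -114 (M(C) = -7 + (-73 - 1*34) = -7 + (-73 - 34) = -7 - 107 = -114)
J = -3306 (J = 29*(-114) = -3306)
w(P) = 583164 - 668*P (w(P) = (-873 + P)*(-668) = 583164 - 668*P)
J - w(-2005) = -3306 - (583164 - 668*(-2005)) = -3306 - (583164 + 1339340) = -3306 - 1*1922504 = -3306 - 1922504 = -1925810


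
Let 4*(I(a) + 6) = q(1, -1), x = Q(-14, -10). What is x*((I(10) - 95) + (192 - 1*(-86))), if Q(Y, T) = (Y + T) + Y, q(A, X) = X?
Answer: -13433/2 ≈ -6716.5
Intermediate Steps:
Q(Y, T) = T + 2*Y (Q(Y, T) = (T + Y) + Y = T + 2*Y)
x = -38 (x = -10 + 2*(-14) = -10 - 28 = -38)
I(a) = -25/4 (I(a) = -6 + (¼)*(-1) = -6 - ¼ = -25/4)
x*((I(10) - 95) + (192 - 1*(-86))) = -38*((-25/4 - 95) + (192 - 1*(-86))) = -38*(-405/4 + (192 + 86)) = -38*(-405/4 + 278) = -38*707/4 = -13433/2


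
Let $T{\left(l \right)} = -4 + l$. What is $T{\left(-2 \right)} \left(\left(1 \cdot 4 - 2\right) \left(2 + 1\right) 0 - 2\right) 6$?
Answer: $72$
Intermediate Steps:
$T{\left(-2 \right)} \left(\left(1 \cdot 4 - 2\right) \left(2 + 1\right) 0 - 2\right) 6 = \left(-4 - 2\right) \left(\left(1 \cdot 4 - 2\right) \left(2 + 1\right) 0 - 2\right) 6 = - 6 \left(\left(4 - 2\right) 3 \cdot 0 - 2\right) 6 = - 6 \left(2 \cdot 3 \cdot 0 - 2\right) 6 = - 6 \left(6 \cdot 0 - 2\right) 6 = - 6 \left(0 - 2\right) 6 = \left(-6\right) \left(-2\right) 6 = 12 \cdot 6 = 72$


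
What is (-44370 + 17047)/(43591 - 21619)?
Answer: -27323/21972 ≈ -1.2435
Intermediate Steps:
(-44370 + 17047)/(43591 - 21619) = -27323/21972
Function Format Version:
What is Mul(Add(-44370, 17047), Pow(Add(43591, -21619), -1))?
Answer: Rational(-27323, 21972) ≈ -1.2435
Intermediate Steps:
Mul(Add(-44370, 17047), Pow(Add(43591, -21619), -1)) = Mul(-27323, Pow(21972, -1)) = Mul(-27323, Rational(1, 21972)) = Rational(-27323, 21972)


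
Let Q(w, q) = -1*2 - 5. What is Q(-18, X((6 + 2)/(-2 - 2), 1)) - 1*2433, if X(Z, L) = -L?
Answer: -2440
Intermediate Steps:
Q(w, q) = -7 (Q(w, q) = -2 - 5 = -7)
Q(-18, X((6 + 2)/(-2 - 2), 1)) - 1*2433 = -7 - 1*2433 = -7 - 2433 = -2440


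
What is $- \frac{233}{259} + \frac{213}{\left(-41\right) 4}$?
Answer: $- \frac{93379}{42476} \approx -2.1984$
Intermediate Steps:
$- \frac{233}{259} + \frac{213}{\left(-41\right) 4} = \left(-233\right) \frac{1}{259} + \frac{213}{-164} = - \frac{233}{259} + 213 \left(- \frac{1}{164}\right) = - \frac{233}{259} - \frac{213}{164} = - \frac{93379}{42476}$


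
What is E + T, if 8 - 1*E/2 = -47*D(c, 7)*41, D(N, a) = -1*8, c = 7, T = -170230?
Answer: -201046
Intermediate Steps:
D(N, a) = -8
E = -30816 (E = 16 - 2*(-47*(-8))*41 = 16 - 752*41 = 16 - 2*15416 = 16 - 30832 = -30816)
E + T = -30816 - 170230 = -201046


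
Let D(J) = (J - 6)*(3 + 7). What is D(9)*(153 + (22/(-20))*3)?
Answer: 4491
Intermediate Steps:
D(J) = -60 + 10*J (D(J) = (-6 + J)*10 = -60 + 10*J)
D(9)*(153 + (22/(-20))*3) = (-60 + 10*9)*(153 + (22/(-20))*3) = (-60 + 90)*(153 + (22*(-1/20))*3) = 30*(153 - 11/10*3) = 30*(153 - 33/10) = 30*(1497/10) = 4491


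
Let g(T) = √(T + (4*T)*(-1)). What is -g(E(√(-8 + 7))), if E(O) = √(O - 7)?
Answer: -√3*√(-√(-7 + I)) ≈ -1.9251 + 2.0668*I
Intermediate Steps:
E(O) = √(-7 + O)
g(T) = √3*√(-T) (g(T) = √(T - 4*T) = √(-3*T) = √3*√(-T))
-g(E(√(-8 + 7))) = -√3*√(-√(-7 + √(-8 + 7))) = -√3*√(-√(-7 + √(-1))) = -√3*√(-√(-7 + I))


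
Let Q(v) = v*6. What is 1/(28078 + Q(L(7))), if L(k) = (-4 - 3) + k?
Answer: 1/28078 ≈ 3.5615e-5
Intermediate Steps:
L(k) = -7 + k
Q(v) = 6*v
1/(28078 + Q(L(7))) = 1/(28078 + 6*(-7 + 7)) = 1/(28078 + 6*0) = 1/(28078 + 0) = 1/28078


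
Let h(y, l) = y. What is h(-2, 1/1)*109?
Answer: -218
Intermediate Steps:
h(-2, 1/1)*109 = -2*109 = -218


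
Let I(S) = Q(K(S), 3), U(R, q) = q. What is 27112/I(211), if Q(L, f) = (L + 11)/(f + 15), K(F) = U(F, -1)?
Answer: 244008/5 ≈ 48802.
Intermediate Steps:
K(F) = -1
Q(L, f) = (11 + L)/(15 + f)
I(S) = 5/9 (I(S) = (11 - 1)/(15 + 3) = 10/18 = (1/18)*10 = 5/9)
27112/I(211) = 27112/(5/9) = 27112*(9/5) = 244008/5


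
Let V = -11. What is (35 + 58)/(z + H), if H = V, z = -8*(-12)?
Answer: 93/85 ≈ 1.0941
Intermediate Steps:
z = 96
H = -11
(35 + 58)/(z + H) = (35 + 58)/(96 - 11) = 93/85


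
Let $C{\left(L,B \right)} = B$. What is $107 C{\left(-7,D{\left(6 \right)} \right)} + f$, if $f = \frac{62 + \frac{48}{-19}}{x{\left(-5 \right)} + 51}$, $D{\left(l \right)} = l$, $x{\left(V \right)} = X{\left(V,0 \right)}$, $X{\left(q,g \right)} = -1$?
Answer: $\frac{61103}{95} \approx 643.19$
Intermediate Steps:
$x{\left(V \right)} = -1$
$f = \frac{113}{95}$ ($f = \frac{62 + \frac{48}{-19}}{-1 + 51} = \frac{62 + 48 \left(- \frac{1}{19}\right)}{50} = \left(62 - \frac{48}{19}\right) \frac{1}{50} = \frac{1130}{19} \cdot \frac{1}{50} = \frac{113}{95} \approx 1.1895$)
$107 C{\left(-7,D{\left(6 \right)} \right)} + f = 107 \cdot 6 + \frac{113}{95} = 642 + \frac{113}{95} = \frac{61103}{95}$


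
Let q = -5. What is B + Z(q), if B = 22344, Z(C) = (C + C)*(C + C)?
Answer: 22444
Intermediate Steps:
Z(C) = 4*C² (Z(C) = (2*C)*(2*C) = 4*C²)
B + Z(q) = 22344 + 4*(-5)² = 22344 + 4*25 = 22344 + 100 = 22444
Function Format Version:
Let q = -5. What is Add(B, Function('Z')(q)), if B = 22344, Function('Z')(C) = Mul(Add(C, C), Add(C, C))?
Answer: 22444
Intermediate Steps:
Function('Z')(C) = Mul(4, Pow(C, 2)) (Function('Z')(C) = Mul(Mul(2, C), Mul(2, C)) = Mul(4, Pow(C, 2)))
Add(B, Function('Z')(q)) = Add(22344, Mul(4, Pow(-5, 2))) = Add(22344, Mul(4, 25)) = Add(22344, 100) = 22444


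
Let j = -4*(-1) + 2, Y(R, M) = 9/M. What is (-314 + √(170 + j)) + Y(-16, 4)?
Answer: -1247/4 + 4*√11 ≈ -298.48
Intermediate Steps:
j = 6 (j = 4 + 2 = 6)
(-314 + √(170 + j)) + Y(-16, 4) = (-314 + √(170 + 6)) + 9/4 = (-314 + √176) + 9*(¼) = (-314 + 4*√11) + 9/4 = -1247/4 + 4*√11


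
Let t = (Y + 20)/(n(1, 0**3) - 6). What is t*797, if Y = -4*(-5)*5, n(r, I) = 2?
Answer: -23910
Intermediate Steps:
Y = 100 (Y = 20*5 = 100)
t = -30 (t = (100 + 20)/(2 - 6) = 120/(-4) = 120*(-1/4) = -30)
t*797 = -30*797 = -23910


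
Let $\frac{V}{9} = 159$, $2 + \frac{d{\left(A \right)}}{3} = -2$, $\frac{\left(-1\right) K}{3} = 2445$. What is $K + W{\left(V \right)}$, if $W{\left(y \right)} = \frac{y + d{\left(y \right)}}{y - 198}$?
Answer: $- \frac{3014212}{411} \approx -7333.9$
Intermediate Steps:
$K = -7335$ ($K = \left(-3\right) 2445 = -7335$)
$d{\left(A \right)} = -12$ ($d{\left(A \right)} = -6 + 3 \left(-2\right) = -6 - 6 = -12$)
$V = 1431$ ($V = 9 \cdot 159 = 1431$)
$W{\left(y \right)} = \frac{-12 + y}{-198 + y}$ ($W{\left(y \right)} = \frac{y - 12}{y - 198} = \frac{-12 + y}{-198 + y}$)
$K + W{\left(V \right)} = -7335 + \frac{-12 + 1431}{-198 + 1431} = -7335 + \frac{1}{1233} \cdot 1419 = -7335 + \frac{473}{411} = - \frac{3014212}{411}$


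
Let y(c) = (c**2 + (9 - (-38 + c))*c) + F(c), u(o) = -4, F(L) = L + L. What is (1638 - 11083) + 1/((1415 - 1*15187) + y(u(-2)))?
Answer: -131927761/13968 ≈ -9445.0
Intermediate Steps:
F(L) = 2*L
y(c) = c**2 + 2*c + c*(47 - c) (y(c) = (c**2 + (9 - (-38 + c))*c) + 2*c = (c**2 + (9 + (38 - c))*c) + 2*c = (c**2 + (47 - c)*c) + 2*c = (c**2 + c*(47 - c)) + 2*c = c**2 + 2*c + c*(47 - c))
(1638 - 11083) + 1/((1415 - 1*15187) + y(u(-2))) = (1638 - 11083) + 1/((1415 - 1*15187) + 49*(-4)) = -9445 + 1/((1415 - 15187) - 196) = -9445 + 1/(-13772 - 196) = -9445 + 1/(-13968) = -9445 - 1/13968 = -131927761/13968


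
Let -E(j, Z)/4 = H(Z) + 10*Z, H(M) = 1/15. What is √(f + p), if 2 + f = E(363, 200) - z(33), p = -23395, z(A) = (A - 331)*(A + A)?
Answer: I*√2639085/15 ≈ 108.3*I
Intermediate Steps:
H(M) = 1/15
z(A) = 2*A*(-331 + A) (z(A) = (-331 + A)*(2*A) = 2*A*(-331 + A))
E(j, Z) = -4/15 - 40*Z (E(j, Z) = -4*(1/15 + 10*Z) = -4/15 - 40*Z)
f = 174986/15 (f = -2 + ((-4/15 - 40*200) - 2*33*(-331 + 33)) = -2 + ((-4/15 - 8000) - 2*33*(-298)) = -2 + (-120004/15 - 1*(-19668)) = -2 + (-120004/15 + 19668) = -2 + 175016/15 = 174986/15 ≈ 11666.)
√(f + p) = √(174986/15 - 23395) = √(-175939/15) = I*√2639085/15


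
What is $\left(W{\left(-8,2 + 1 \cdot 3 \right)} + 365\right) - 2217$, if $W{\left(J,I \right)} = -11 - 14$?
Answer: $-1877$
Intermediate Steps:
$W{\left(J,I \right)} = -25$
$\left(W{\left(-8,2 + 1 \cdot 3 \right)} + 365\right) - 2217 = \left(-25 + 365\right) - 2217 = 340 - 2217 = -1877$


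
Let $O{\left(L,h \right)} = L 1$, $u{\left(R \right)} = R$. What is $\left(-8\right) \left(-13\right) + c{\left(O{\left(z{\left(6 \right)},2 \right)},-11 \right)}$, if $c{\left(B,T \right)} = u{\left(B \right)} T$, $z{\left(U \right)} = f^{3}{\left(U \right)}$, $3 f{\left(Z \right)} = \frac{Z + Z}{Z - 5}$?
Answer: $-600$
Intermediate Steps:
$f{\left(Z \right)} = \frac{2 Z}{3 \left(-5 + Z\right)}$ ($f{\left(Z \right)} = \frac{\left(Z + Z\right) \frac{1}{Z - 5}}{3} = \frac{2 Z \frac{1}{-5 + Z}}{3} = \frac{2 Z}{3 \left(-5 + Z\right)}$)
$z{\left(U \right)} = \frac{8 U^{3}}{27 \left(-5 + U\right)^{3}}$ ($z{\left(U \right)} = \left(\frac{2 U}{3 \left(-5 + U\right)}\right)^{3} = \frac{8 U^{3}}{27 \left(-5 + U\right)^{3}}$)
$O{\left(L,h \right)} = L$
$c{\left(B,T \right)} = B T$
$\left(-8\right) \left(-13\right) + c{\left(O{\left(z{\left(6 \right)},2 \right)},-11 \right)} = \left(-8\right) \left(-13\right) + \frac{8 \cdot 6^{3}}{27 \left(-5 + 6\right)^{3}} \left(-11\right) = 104 + \frac{8}{27} \cdot 216 \cdot 1^{-3} \left(-11\right) = 104 + \frac{8}{27} \cdot 216 \cdot 1 \left(-11\right) = 104 + 64 \left(-11\right) = 104 - 704 = -600$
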